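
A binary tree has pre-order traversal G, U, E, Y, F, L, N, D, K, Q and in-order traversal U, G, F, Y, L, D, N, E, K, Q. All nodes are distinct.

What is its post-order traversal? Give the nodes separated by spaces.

The first element of pre-order is the root; it splits in-order into left and right subtrees.
Root G: left subtree has 1 node {U}, right has 8 {F, Y, L, D, N, E, K, Q}.
  Root E: left subtree has 5 nodes {F, Y, L, D, N}, right has 2 {K, Q}.
    Root Y: left subtree has 1 node {F}, right has 3 {L, D, N}.
      Root L: left subtree has 0 nodes { }, right has 2 {D, N}.
        Root N: left subtree has 1 node {D}, right has 0 { }.
    Root K: left subtree has 0 nodes { }, right has 1 {Q}.

U F D N L Y Q K E G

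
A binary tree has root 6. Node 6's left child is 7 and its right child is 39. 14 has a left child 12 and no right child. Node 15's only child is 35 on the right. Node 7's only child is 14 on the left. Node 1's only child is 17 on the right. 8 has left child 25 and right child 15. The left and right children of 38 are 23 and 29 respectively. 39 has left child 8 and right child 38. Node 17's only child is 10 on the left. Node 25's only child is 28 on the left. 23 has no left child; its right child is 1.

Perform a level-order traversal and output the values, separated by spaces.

6 7 39 14 8 38 12 25 15 23 29 28 35 1 17 10

Level-order visits nodes level by level from the root, left to right within each level.
Level 0: 6
Level 1: 7, 39
Level 2: 14, 8, 38
Level 3: 12, 25, 15, 23, 29
Level 4: 28, 35, 1
Level 5: 17
Level 6: 10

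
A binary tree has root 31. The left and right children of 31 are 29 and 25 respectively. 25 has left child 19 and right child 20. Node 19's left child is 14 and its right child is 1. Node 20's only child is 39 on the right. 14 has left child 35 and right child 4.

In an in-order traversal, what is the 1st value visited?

29

In-order visits the left subtree, then the node, then the right subtree.
At 31: go left to 29.
  29 is a leaf — visit 29.
Visit 31.
At 31: go right to 25.
  At 25: go left to 19.
    At 19: go left to 14.
      At 14: go left to 35.
        35 is a leaf — visit 35.
      Visit 14.
      At 14: go right to 4.
        4 is a leaf — visit 4.
    Visit 19.
    At 19: go right to 1.
      1 is a leaf — visit 1.
  Visit 25.
  At 25: go right to 20.
    At 20: no left child.
    Visit 20.
    At 20: go right to 39.
      39 is a leaf — visit 39.
Full in-order sequence: 29, 31, 35, 14, 4, 19, 1, 25, 20, 39.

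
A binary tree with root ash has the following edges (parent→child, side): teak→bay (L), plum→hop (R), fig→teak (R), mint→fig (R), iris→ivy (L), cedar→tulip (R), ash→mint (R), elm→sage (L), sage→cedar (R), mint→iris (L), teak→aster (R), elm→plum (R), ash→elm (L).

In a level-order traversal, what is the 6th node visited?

iris

Level-order visits nodes level by level from the root, left to right within each level.
Level 0: ash
Level 1: elm, mint
Level 2: sage, plum, iris, fig
Level 3: cedar, hop, ivy, teak
Level 4: tulip, bay, aster
Full level-order sequence: ash, elm, mint, sage, plum, iris, fig, cedar, hop, ivy, teak, tulip, bay, aster.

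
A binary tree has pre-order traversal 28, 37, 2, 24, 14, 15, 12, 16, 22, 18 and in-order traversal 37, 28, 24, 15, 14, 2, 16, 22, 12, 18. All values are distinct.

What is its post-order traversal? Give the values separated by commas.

The first element of pre-order is the root; it splits in-order into left and right subtrees.
Root 28: left subtree has 1 node {37}, right has 8 {24, 15, 14, 2, 16, 22, 12, 18}.
  Root 2: left subtree has 3 nodes {24, 15, 14}, right has 4 {16, 22, 12, 18}.
    Root 24: left subtree has 0 nodes { }, right has 2 {15, 14}.
      Root 14: left subtree has 1 node {15}, right has 0 { }.
    Root 12: left subtree has 2 nodes {16, 22}, right has 1 {18}.
      Root 16: left subtree has 0 nodes { }, right has 1 {22}.

37, 15, 14, 24, 22, 16, 18, 12, 2, 28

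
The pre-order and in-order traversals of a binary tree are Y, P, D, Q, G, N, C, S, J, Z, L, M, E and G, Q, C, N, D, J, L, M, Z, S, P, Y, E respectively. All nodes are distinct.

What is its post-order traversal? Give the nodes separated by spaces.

G C N Q M L Z J S D P E Y

The first element of pre-order is the root; it splits in-order into left and right subtrees.
Root Y: left subtree has 11 nodes {G, Q, C, N, D, J, L, M, Z, S, P}, right has 1 {E}.
  Root P: left subtree has 10 nodes {G, Q, C, N, D, J, L, M, Z, S}, right has 0 { }.
    Root D: left subtree has 4 nodes {G, Q, C, N}, right has 5 {J, L, M, Z, S}.
      Root Q: left subtree has 1 node {G}, right has 2 {C, N}.
        Root N: left subtree has 1 node {C}, right has 0 { }.
      Root S: left subtree has 4 nodes {J, L, M, Z}, right has 0 { }.
        Root J: left subtree has 0 nodes { }, right has 3 {L, M, Z}.
          Root Z: left subtree has 2 nodes {L, M}, right has 0 { }.
            Root L: left subtree has 0 nodes { }, right has 1 {M}.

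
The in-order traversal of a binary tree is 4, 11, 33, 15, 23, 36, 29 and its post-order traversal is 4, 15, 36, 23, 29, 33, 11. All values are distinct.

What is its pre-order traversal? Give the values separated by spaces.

The last element of post-order is the root; it splits in-order into left and right subtrees.
Root 11: left subtree has 1 node {4}, right has 5 {33, 15, 23, 36, 29}.
  Root 33: left subtree has 0 nodes { }, right has 4 {15, 23, 36, 29}.
    Root 29: left subtree has 3 nodes {15, 23, 36}, right has 0 { }.
      Root 23: left subtree has 1 node {15}, right has 1 {36}.

11 4 33 29 23 15 36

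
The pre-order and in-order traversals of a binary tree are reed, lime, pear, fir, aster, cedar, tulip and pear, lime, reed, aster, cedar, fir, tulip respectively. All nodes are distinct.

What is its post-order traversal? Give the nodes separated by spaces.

The first element of pre-order is the root; it splits in-order into left and right subtrees.
Root reed: left subtree has 2 nodes {pear, lime}, right has 4 {aster, cedar, fir, tulip}.
  Root lime: left subtree has 1 node {pear}, right has 0 { }.
  Root fir: left subtree has 2 nodes {aster, cedar}, right has 1 {tulip}.
    Root aster: left subtree has 0 nodes { }, right has 1 {cedar}.

pear lime cedar aster tulip fir reed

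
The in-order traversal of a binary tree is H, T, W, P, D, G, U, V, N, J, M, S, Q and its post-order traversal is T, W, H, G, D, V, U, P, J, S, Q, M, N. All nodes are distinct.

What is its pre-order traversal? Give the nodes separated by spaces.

The last element of post-order is the root; it splits in-order into left and right subtrees.
Root N: left subtree has 8 nodes {H, T, W, P, D, G, U, V}, right has 4 {J, M, S, Q}.
  Root P: left subtree has 3 nodes {H, T, W}, right has 4 {D, G, U, V}.
    Root H: left subtree has 0 nodes { }, right has 2 {T, W}.
      Root W: left subtree has 1 node {T}, right has 0 { }.
    Root U: left subtree has 2 nodes {D, G}, right has 1 {V}.
      Root D: left subtree has 0 nodes { }, right has 1 {G}.
  Root M: left subtree has 1 node {J}, right has 2 {S, Q}.
    Root Q: left subtree has 1 node {S}, right has 0 { }.

N P H W T U D G V M J Q S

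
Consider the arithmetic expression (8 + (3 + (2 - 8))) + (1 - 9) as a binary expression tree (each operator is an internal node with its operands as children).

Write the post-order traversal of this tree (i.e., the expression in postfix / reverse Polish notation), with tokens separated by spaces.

8 3 2 8 - + + 1 9 - +

Post-order on an expression tree gives postfix notation: for each operator, emit left operand, right operand, then the operator.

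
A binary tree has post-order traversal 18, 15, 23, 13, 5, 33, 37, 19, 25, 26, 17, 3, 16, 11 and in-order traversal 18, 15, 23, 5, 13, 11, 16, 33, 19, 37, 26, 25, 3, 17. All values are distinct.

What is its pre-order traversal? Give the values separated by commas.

11, 5, 23, 15, 18, 13, 16, 3, 26, 19, 33, 37, 25, 17

The last element of post-order is the root; it splits in-order into left and right subtrees.
Root 11: left subtree has 5 nodes {18, 15, 23, 5, 13}, right has 8 {16, 33, 19, 37, 26, 25, 3, 17}.
  Root 5: left subtree has 3 nodes {18, 15, 23}, right has 1 {13}.
    Root 23: left subtree has 2 nodes {18, 15}, right has 0 { }.
      Root 15: left subtree has 1 node {18}, right has 0 { }.
  Root 16: left subtree has 0 nodes { }, right has 7 {33, 19, 37, 26, 25, 3, 17}.
    Root 3: left subtree has 5 nodes {33, 19, 37, 26, 25}, right has 1 {17}.
      Root 26: left subtree has 3 nodes {33, 19, 37}, right has 1 {25}.
        Root 19: left subtree has 1 node {33}, right has 1 {37}.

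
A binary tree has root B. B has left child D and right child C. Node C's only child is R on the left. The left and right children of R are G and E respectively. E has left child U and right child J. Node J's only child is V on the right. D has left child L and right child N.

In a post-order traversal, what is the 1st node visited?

L

Post-order visits the left subtree, then the right subtree, then the node.
At B: go left to D.
  At D: go left to L.
    L is a leaf — visit L.
  At D: go right to N.
    N is a leaf — visit N.
  Visit D.
At B: go right to C.
  At C: go left to R.
    At R: go left to G.
      G is a leaf — visit G.
    At R: go right to E.
      At E: go left to U.
        U is a leaf — visit U.
      At E: go right to J.
        At J: no left child.
        At J: go right to V.
          V is a leaf — visit V.
        Visit J.
      Visit E.
    Visit R.
  At C: no right child.
  Visit C.
Visit B.
Full post-order sequence: L, N, D, G, U, V, J, E, R, C, B.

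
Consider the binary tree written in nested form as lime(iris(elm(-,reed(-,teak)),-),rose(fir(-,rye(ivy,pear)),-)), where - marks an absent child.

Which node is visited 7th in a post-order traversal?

Post-order visits the left subtree, then the right subtree, then the node.
At lime: go left to iris.
  At iris: go left to elm.
    At elm: no left child.
    At elm: go right to reed.
      At reed: no left child.
      At reed: go right to teak.
        teak is a leaf — visit teak.
      Visit reed.
    Visit elm.
  At iris: no right child.
  Visit iris.
At lime: go right to rose.
  At rose: go left to fir.
    At fir: no left child.
    At fir: go right to rye.
      At rye: go left to ivy.
        ivy is a leaf — visit ivy.
      At rye: go right to pear.
        pear is a leaf — visit pear.
      Visit rye.
    Visit fir.
  At rose: no right child.
  Visit rose.
Visit lime.
Full post-order sequence: teak, reed, elm, iris, ivy, pear, rye, fir, rose, lime.

rye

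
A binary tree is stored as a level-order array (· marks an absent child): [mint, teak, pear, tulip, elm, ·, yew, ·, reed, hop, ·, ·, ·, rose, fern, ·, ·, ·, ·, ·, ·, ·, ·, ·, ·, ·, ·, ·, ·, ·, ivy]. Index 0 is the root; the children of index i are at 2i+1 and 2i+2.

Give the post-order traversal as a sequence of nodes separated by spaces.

Post-order visits the left subtree, then the right subtree, then the node.
At mint: go left to teak.
  At teak: go left to tulip.
    At tulip: no left child.
    At tulip: go right to reed.
      reed is a leaf — visit reed.
    Visit tulip.
  At teak: go right to elm.
    At elm: go left to hop.
      hop is a leaf — visit hop.
    At elm: no right child.
    Visit elm.
  Visit teak.
At mint: go right to pear.
  At pear: no left child.
  At pear: go right to yew.
    At yew: go left to rose.
      rose is a leaf — visit rose.
    At yew: go right to fern.
      At fern: no left child.
      At fern: go right to ivy.
        ivy is a leaf — visit ivy.
      Visit fern.
    Visit yew.
  Visit pear.
Visit mint.

reed tulip hop elm teak rose ivy fern yew pear mint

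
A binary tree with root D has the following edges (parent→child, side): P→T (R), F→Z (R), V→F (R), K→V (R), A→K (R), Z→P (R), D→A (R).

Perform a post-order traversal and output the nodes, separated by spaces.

T P Z F V K A D

Post-order visits the left subtree, then the right subtree, then the node.
At D: no left child.
At D: go right to A.
  At A: no left child.
  At A: go right to K.
    At K: no left child.
    At K: go right to V.
      At V: no left child.
      At V: go right to F.
        At F: no left child.
        At F: go right to Z.
          At Z: no left child.
          At Z: go right to P.
            At P: no left child.
            At P: go right to T.
              T is a leaf — visit T.
            Visit P.
          Visit Z.
        Visit F.
      Visit V.
    Visit K.
  Visit A.
Visit D.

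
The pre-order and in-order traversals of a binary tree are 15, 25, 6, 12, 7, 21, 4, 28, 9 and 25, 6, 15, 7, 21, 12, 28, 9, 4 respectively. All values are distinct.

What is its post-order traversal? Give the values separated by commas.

6, 25, 21, 7, 9, 28, 4, 12, 15

The first element of pre-order is the root; it splits in-order into left and right subtrees.
Root 15: left subtree has 2 nodes {25, 6}, right has 6 {7, 21, 12, 28, 9, 4}.
  Root 25: left subtree has 0 nodes { }, right has 1 {6}.
  Root 12: left subtree has 2 nodes {7, 21}, right has 3 {28, 9, 4}.
    Root 7: left subtree has 0 nodes { }, right has 1 {21}.
    Root 4: left subtree has 2 nodes {28, 9}, right has 0 { }.
      Root 28: left subtree has 0 nodes { }, right has 1 {9}.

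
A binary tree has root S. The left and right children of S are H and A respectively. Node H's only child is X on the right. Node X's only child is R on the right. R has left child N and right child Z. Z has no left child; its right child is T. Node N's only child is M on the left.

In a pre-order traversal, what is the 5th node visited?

N

Pre-order visits the node, then its left subtree, then its right subtree.
Visit S.
At S: go left to H.
  Visit H.
  At H: no left child.
  At H: go right to X.
    Visit X.
    At X: no left child.
    At X: go right to R.
      Visit R.
      At R: go left to N.
        Visit N.
        At N: go left to M.
          M is a leaf — visit M.
        At N: no right child.
      At R: go right to Z.
        Visit Z.
        At Z: no left child.
        At Z: go right to T.
          T is a leaf — visit T.
At S: go right to A.
  A is a leaf — visit A.
Full pre-order sequence: S, H, X, R, N, M, Z, T, A.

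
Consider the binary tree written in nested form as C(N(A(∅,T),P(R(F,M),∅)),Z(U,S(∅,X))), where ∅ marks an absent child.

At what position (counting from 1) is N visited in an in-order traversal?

In-order visits the left subtree, then the node, then the right subtree.
At C: go left to N.
  At N: go left to A.
    At A: no left child.
    Visit A.
    At A: go right to T.
      T is a leaf — visit T.
  Visit N.
  At N: go right to P.
    At P: go left to R.
      At R: go left to F.
        F is a leaf — visit F.
      Visit R.
      At R: go right to M.
        M is a leaf — visit M.
    Visit P.
    At P: no right child.
Visit C.
At C: go right to Z.
  At Z: go left to U.
    U is a leaf — visit U.
  Visit Z.
  At Z: go right to S.
    At S: no left child.
    Visit S.
    At S: go right to X.
      X is a leaf — visit X.
Full in-order sequence: A, T, N, F, R, M, P, C, U, Z, S, X.

3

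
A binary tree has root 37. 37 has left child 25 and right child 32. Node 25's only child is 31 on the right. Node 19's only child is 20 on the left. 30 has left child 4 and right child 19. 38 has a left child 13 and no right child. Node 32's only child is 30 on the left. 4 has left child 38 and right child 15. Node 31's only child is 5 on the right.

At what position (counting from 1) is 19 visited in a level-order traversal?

Level-order visits nodes level by level from the root, left to right within each level.
Level 0: 37
Level 1: 25, 32
Level 2: 31, 30
Level 3: 5, 4, 19
Level 4: 38, 15, 20
Level 5: 13
Full level-order sequence: 37, 25, 32, 31, 30, 5, 4, 19, 38, 15, 20, 13.

8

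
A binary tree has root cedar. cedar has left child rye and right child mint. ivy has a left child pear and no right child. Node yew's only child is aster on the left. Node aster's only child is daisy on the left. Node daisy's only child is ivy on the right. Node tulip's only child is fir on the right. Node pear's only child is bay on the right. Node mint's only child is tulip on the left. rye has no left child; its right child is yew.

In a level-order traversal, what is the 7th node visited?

fir

Level-order visits nodes level by level from the root, left to right within each level.
Level 0: cedar
Level 1: rye, mint
Level 2: yew, tulip
Level 3: aster, fir
Level 4: daisy
Level 5: ivy
Level 6: pear
Level 7: bay
Full level-order sequence: cedar, rye, mint, yew, tulip, aster, fir, daisy, ivy, pear, bay.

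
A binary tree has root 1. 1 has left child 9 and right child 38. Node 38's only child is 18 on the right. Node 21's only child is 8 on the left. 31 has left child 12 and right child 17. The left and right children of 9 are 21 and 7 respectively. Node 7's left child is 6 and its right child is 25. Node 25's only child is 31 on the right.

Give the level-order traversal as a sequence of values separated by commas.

1, 9, 38, 21, 7, 18, 8, 6, 25, 31, 12, 17

Level-order visits nodes level by level from the root, left to right within each level.
Level 0: 1
Level 1: 9, 38
Level 2: 21, 7, 18
Level 3: 8, 6, 25
Level 4: 31
Level 5: 12, 17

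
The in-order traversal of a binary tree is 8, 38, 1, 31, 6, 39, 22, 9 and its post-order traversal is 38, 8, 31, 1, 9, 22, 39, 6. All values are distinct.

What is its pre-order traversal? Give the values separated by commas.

6, 1, 8, 38, 31, 39, 22, 9

The last element of post-order is the root; it splits in-order into left and right subtrees.
Root 6: left subtree has 4 nodes {8, 38, 1, 31}, right has 3 {39, 22, 9}.
  Root 1: left subtree has 2 nodes {8, 38}, right has 1 {31}.
    Root 8: left subtree has 0 nodes { }, right has 1 {38}.
  Root 39: left subtree has 0 nodes { }, right has 2 {22, 9}.
    Root 22: left subtree has 0 nodes { }, right has 1 {9}.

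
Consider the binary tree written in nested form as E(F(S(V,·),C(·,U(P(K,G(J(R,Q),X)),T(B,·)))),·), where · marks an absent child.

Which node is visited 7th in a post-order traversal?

Post-order visits the left subtree, then the right subtree, then the node.
At E: go left to F.
  At F: go left to S.
    At S: go left to V.
      V is a leaf — visit V.
    At S: no right child.
    Visit S.
  At F: go right to C.
    At C: no left child.
    At C: go right to U.
      At U: go left to P.
        At P: go left to K.
          K is a leaf — visit K.
        At P: go right to G.
          At G: go left to J.
            At J: go left to R.
              R is a leaf — visit R.
            At J: go right to Q.
              Q is a leaf — visit Q.
            Visit J.
          At G: go right to X.
            X is a leaf — visit X.
          Visit G.
        Visit P.
      At U: go right to T.
        At T: go left to B.
          B is a leaf — visit B.
        At T: no right child.
        Visit T.
      Visit U.
    Visit C.
  Visit F.
At E: no right child.
Visit E.
Full post-order sequence: V, S, K, R, Q, J, X, G, P, B, T, U, C, F, E.

X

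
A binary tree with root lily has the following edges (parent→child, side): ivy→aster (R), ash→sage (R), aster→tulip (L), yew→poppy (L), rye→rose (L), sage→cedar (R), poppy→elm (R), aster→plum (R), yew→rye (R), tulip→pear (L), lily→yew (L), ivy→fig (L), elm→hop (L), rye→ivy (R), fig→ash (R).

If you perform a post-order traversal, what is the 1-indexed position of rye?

Post-order visits the left subtree, then the right subtree, then the node.
At lily: go left to yew.
  At yew: go left to poppy.
    At poppy: no left child.
    At poppy: go right to elm.
      At elm: go left to hop.
        hop is a leaf — visit hop.
      At elm: no right child.
      Visit elm.
    Visit poppy.
  At yew: go right to rye.
    At rye: go left to rose.
      rose is a leaf — visit rose.
    At rye: go right to ivy.
      At ivy: go left to fig.
        At fig: no left child.
        At fig: go right to ash.
          At ash: no left child.
          At ash: go right to sage.
            At sage: no left child.
            At sage: go right to cedar.
              cedar is a leaf — visit cedar.
            Visit sage.
          Visit ash.
        Visit fig.
      At ivy: go right to aster.
        At aster: go left to tulip.
          At tulip: go left to pear.
            pear is a leaf — visit pear.
          At tulip: no right child.
          Visit tulip.
        At aster: go right to plum.
          plum is a leaf — visit plum.
        Visit aster.
      Visit ivy.
    Visit rye.
  Visit yew.
At lily: no right child.
Visit lily.
Full post-order sequence: hop, elm, poppy, rose, cedar, sage, ash, fig, pear, tulip, plum, aster, ivy, rye, yew, lily.

14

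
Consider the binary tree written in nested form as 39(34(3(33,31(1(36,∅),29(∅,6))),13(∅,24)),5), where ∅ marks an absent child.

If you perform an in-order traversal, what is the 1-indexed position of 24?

10

In-order visits the left subtree, then the node, then the right subtree.
At 39: go left to 34.
  At 34: go left to 3.
    At 3: go left to 33.
      33 is a leaf — visit 33.
    Visit 3.
    At 3: go right to 31.
      At 31: go left to 1.
        At 1: go left to 36.
          36 is a leaf — visit 36.
        Visit 1.
        At 1: no right child.
      Visit 31.
      At 31: go right to 29.
        At 29: no left child.
        Visit 29.
        At 29: go right to 6.
          6 is a leaf — visit 6.
  Visit 34.
  At 34: go right to 13.
    At 13: no left child.
    Visit 13.
    At 13: go right to 24.
      24 is a leaf — visit 24.
Visit 39.
At 39: go right to 5.
  5 is a leaf — visit 5.
Full in-order sequence: 33, 3, 36, 1, 31, 29, 6, 34, 13, 24, 39, 5.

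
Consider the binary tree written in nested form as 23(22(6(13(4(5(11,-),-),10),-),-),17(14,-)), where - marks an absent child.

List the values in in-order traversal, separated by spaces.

11 5 4 13 10 6 22 23 14 17

In-order visits the left subtree, then the node, then the right subtree.
At 23: go left to 22.
  At 22: go left to 6.
    At 6: go left to 13.
      At 13: go left to 4.
        At 4: go left to 5.
          At 5: go left to 11.
            11 is a leaf — visit 11.
          Visit 5.
          At 5: no right child.
        Visit 4.
        At 4: no right child.
      Visit 13.
      At 13: go right to 10.
        10 is a leaf — visit 10.
    Visit 6.
    At 6: no right child.
  Visit 22.
  At 22: no right child.
Visit 23.
At 23: go right to 17.
  At 17: go left to 14.
    14 is a leaf — visit 14.
  Visit 17.
  At 17: no right child.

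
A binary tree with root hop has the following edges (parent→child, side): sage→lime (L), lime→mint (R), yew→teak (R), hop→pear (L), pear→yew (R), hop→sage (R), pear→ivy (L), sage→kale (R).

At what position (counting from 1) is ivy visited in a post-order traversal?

Post-order visits the left subtree, then the right subtree, then the node.
At hop: go left to pear.
  At pear: go left to ivy.
    ivy is a leaf — visit ivy.
  At pear: go right to yew.
    At yew: no left child.
    At yew: go right to teak.
      teak is a leaf — visit teak.
    Visit yew.
  Visit pear.
At hop: go right to sage.
  At sage: go left to lime.
    At lime: no left child.
    At lime: go right to mint.
      mint is a leaf — visit mint.
    Visit lime.
  At sage: go right to kale.
    kale is a leaf — visit kale.
  Visit sage.
Visit hop.
Full post-order sequence: ivy, teak, yew, pear, mint, lime, kale, sage, hop.

1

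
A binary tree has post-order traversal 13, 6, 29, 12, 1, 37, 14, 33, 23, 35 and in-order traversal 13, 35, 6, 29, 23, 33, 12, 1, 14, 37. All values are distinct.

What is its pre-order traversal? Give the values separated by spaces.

The last element of post-order is the root; it splits in-order into left and right subtrees.
Root 35: left subtree has 1 node {13}, right has 8 {6, 29, 23, 33, 12, 1, 14, 37}.
  Root 23: left subtree has 2 nodes {6, 29}, right has 5 {33, 12, 1, 14, 37}.
    Root 29: left subtree has 1 node {6}, right has 0 { }.
    Root 33: left subtree has 0 nodes { }, right has 4 {12, 1, 14, 37}.
      Root 14: left subtree has 2 nodes {12, 1}, right has 1 {37}.
        Root 1: left subtree has 1 node {12}, right has 0 { }.

35 13 23 29 6 33 14 1 12 37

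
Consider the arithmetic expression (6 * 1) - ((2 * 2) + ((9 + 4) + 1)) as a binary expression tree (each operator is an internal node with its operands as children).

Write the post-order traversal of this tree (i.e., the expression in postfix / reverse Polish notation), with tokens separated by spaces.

6 1 * 2 2 * 9 4 + 1 + + -

Post-order on an expression tree gives postfix notation: for each operator, emit left operand, right operand, then the operator.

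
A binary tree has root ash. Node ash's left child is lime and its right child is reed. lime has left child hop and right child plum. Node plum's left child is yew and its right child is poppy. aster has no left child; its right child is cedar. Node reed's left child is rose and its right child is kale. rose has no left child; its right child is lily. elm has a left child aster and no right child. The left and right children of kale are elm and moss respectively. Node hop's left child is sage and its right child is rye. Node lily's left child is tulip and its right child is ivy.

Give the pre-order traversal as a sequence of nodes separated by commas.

Pre-order visits the node, then its left subtree, then its right subtree.
Visit ash.
At ash: go left to lime.
  Visit lime.
  At lime: go left to hop.
    Visit hop.
    At hop: go left to sage.
      sage is a leaf — visit sage.
    At hop: go right to rye.
      rye is a leaf — visit rye.
  At lime: go right to plum.
    Visit plum.
    At plum: go left to yew.
      yew is a leaf — visit yew.
    At plum: go right to poppy.
      poppy is a leaf — visit poppy.
At ash: go right to reed.
  Visit reed.
  At reed: go left to rose.
    Visit rose.
    At rose: no left child.
    At rose: go right to lily.
      Visit lily.
      At lily: go left to tulip.
        tulip is a leaf — visit tulip.
      At lily: go right to ivy.
        ivy is a leaf — visit ivy.
  At reed: go right to kale.
    Visit kale.
    At kale: go left to elm.
      Visit elm.
      At elm: go left to aster.
        Visit aster.
        At aster: no left child.
        At aster: go right to cedar.
          cedar is a leaf — visit cedar.
      At elm: no right child.
    At kale: go right to moss.
      moss is a leaf — visit moss.

ash, lime, hop, sage, rye, plum, yew, poppy, reed, rose, lily, tulip, ivy, kale, elm, aster, cedar, moss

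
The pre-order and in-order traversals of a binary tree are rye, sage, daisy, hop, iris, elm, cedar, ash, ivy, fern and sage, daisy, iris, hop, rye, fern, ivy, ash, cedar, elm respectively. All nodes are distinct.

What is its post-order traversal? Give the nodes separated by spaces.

The first element of pre-order is the root; it splits in-order into left and right subtrees.
Root rye: left subtree has 4 nodes {sage, daisy, iris, hop}, right has 5 {fern, ivy, ash, cedar, elm}.
  Root sage: left subtree has 0 nodes { }, right has 3 {daisy, iris, hop}.
    Root daisy: left subtree has 0 nodes { }, right has 2 {iris, hop}.
      Root hop: left subtree has 1 node {iris}, right has 0 { }.
  Root elm: left subtree has 4 nodes {fern, ivy, ash, cedar}, right has 0 { }.
    Root cedar: left subtree has 3 nodes {fern, ivy, ash}, right has 0 { }.
      Root ash: left subtree has 2 nodes {fern, ivy}, right has 0 { }.
        Root ivy: left subtree has 1 node {fern}, right has 0 { }.

iris hop daisy sage fern ivy ash cedar elm rye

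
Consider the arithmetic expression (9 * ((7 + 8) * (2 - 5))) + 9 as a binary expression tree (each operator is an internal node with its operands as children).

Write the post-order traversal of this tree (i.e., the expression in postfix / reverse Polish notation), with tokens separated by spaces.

9 7 8 + 2 5 - * * 9 +

Post-order on an expression tree gives postfix notation: for each operator, emit left operand, right operand, then the operator.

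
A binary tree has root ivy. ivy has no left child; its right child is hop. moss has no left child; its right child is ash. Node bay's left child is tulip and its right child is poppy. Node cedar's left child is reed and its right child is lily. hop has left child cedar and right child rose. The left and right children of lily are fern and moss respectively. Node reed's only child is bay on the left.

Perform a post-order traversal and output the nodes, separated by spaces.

Post-order visits the left subtree, then the right subtree, then the node.
At ivy: no left child.
At ivy: go right to hop.
  At hop: go left to cedar.
    At cedar: go left to reed.
      At reed: go left to bay.
        At bay: go left to tulip.
          tulip is a leaf — visit tulip.
        At bay: go right to poppy.
          poppy is a leaf — visit poppy.
        Visit bay.
      At reed: no right child.
      Visit reed.
    At cedar: go right to lily.
      At lily: go left to fern.
        fern is a leaf — visit fern.
      At lily: go right to moss.
        At moss: no left child.
        At moss: go right to ash.
          ash is a leaf — visit ash.
        Visit moss.
      Visit lily.
    Visit cedar.
  At hop: go right to rose.
    rose is a leaf — visit rose.
  Visit hop.
Visit ivy.

tulip poppy bay reed fern ash moss lily cedar rose hop ivy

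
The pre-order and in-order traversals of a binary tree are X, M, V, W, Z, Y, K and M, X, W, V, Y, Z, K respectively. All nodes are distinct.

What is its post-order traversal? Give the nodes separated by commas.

The first element of pre-order is the root; it splits in-order into left and right subtrees.
Root X: left subtree has 1 node {M}, right has 5 {W, V, Y, Z, K}.
  Root V: left subtree has 1 node {W}, right has 3 {Y, Z, K}.
    Root Z: left subtree has 1 node {Y}, right has 1 {K}.

M, W, Y, K, Z, V, X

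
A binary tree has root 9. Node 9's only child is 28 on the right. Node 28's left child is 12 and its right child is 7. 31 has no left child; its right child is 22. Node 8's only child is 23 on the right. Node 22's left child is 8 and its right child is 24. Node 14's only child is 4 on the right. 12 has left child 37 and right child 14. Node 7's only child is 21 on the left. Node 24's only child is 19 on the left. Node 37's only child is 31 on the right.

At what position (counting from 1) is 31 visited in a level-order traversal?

Level-order visits nodes level by level from the root, left to right within each level.
Level 0: 9
Level 1: 28
Level 2: 12, 7
Level 3: 37, 14, 21
Level 4: 31, 4
Level 5: 22
Level 6: 8, 24
Level 7: 23, 19
Full level-order sequence: 9, 28, 12, 7, 37, 14, 21, 31, 4, 22, 8, 24, 23, 19.

8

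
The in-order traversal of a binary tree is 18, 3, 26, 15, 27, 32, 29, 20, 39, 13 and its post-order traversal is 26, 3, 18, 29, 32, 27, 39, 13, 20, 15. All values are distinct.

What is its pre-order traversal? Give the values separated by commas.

15, 18, 3, 26, 20, 27, 32, 29, 13, 39

The last element of post-order is the root; it splits in-order into left and right subtrees.
Root 15: left subtree has 3 nodes {18, 3, 26}, right has 6 {27, 32, 29, 20, 39, 13}.
  Root 18: left subtree has 0 nodes { }, right has 2 {3, 26}.
    Root 3: left subtree has 0 nodes { }, right has 1 {26}.
  Root 20: left subtree has 3 nodes {27, 32, 29}, right has 2 {39, 13}.
    Root 27: left subtree has 0 nodes { }, right has 2 {32, 29}.
      Root 32: left subtree has 0 nodes { }, right has 1 {29}.
    Root 13: left subtree has 1 node {39}, right has 0 { }.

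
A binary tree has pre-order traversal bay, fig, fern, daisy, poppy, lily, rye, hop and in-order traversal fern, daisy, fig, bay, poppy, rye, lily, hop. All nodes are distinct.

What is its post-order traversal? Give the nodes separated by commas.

The first element of pre-order is the root; it splits in-order into left and right subtrees.
Root bay: left subtree has 3 nodes {fern, daisy, fig}, right has 4 {poppy, rye, lily, hop}.
  Root fig: left subtree has 2 nodes {fern, daisy}, right has 0 { }.
    Root fern: left subtree has 0 nodes { }, right has 1 {daisy}.
  Root poppy: left subtree has 0 nodes { }, right has 3 {rye, lily, hop}.
    Root lily: left subtree has 1 node {rye}, right has 1 {hop}.

daisy, fern, fig, rye, hop, lily, poppy, bay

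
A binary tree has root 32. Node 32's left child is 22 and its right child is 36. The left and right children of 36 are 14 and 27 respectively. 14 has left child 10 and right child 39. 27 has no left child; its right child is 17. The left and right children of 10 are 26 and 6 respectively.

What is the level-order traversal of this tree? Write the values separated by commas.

32, 22, 36, 14, 27, 10, 39, 17, 26, 6

Level-order visits nodes level by level from the root, left to right within each level.
Level 0: 32
Level 1: 22, 36
Level 2: 14, 27
Level 3: 10, 39, 17
Level 4: 26, 6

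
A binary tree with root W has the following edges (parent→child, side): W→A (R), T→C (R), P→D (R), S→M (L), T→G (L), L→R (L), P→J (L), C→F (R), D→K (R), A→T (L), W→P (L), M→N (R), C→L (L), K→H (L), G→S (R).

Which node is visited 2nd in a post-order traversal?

Post-order visits the left subtree, then the right subtree, then the node.
At W: go left to P.
  At P: go left to J.
    J is a leaf — visit J.
  At P: go right to D.
    At D: no left child.
    At D: go right to K.
      At K: go left to H.
        H is a leaf — visit H.
      At K: no right child.
      Visit K.
    Visit D.
  Visit P.
At W: go right to A.
  At A: go left to T.
    At T: go left to G.
      At G: no left child.
      At G: go right to S.
        At S: go left to M.
          At M: no left child.
          At M: go right to N.
            N is a leaf — visit N.
          Visit M.
        At S: no right child.
        Visit S.
      Visit G.
    At T: go right to C.
      At C: go left to L.
        At L: go left to R.
          R is a leaf — visit R.
        At L: no right child.
        Visit L.
      At C: go right to F.
        F is a leaf — visit F.
      Visit C.
    Visit T.
  At A: no right child.
  Visit A.
Visit W.
Full post-order sequence: J, H, K, D, P, N, M, S, G, R, L, F, C, T, A, W.

H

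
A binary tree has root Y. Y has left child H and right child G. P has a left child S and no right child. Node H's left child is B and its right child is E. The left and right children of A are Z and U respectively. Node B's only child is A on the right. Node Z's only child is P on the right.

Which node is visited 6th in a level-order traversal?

A

Level-order visits nodes level by level from the root, left to right within each level.
Level 0: Y
Level 1: H, G
Level 2: B, E
Level 3: A
Level 4: Z, U
Level 5: P
Level 6: S
Full level-order sequence: Y, H, G, B, E, A, Z, U, P, S.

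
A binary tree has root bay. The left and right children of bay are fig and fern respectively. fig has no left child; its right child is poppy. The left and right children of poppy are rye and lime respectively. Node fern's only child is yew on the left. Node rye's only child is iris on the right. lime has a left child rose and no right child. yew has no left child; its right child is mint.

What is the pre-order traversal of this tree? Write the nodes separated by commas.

bay, fig, poppy, rye, iris, lime, rose, fern, yew, mint

Pre-order visits the node, then its left subtree, then its right subtree.
Visit bay.
At bay: go left to fig.
  Visit fig.
  At fig: no left child.
  At fig: go right to poppy.
    Visit poppy.
    At poppy: go left to rye.
      Visit rye.
      At rye: no left child.
      At rye: go right to iris.
        iris is a leaf — visit iris.
    At poppy: go right to lime.
      Visit lime.
      At lime: go left to rose.
        rose is a leaf — visit rose.
      At lime: no right child.
At bay: go right to fern.
  Visit fern.
  At fern: go left to yew.
    Visit yew.
    At yew: no left child.
    At yew: go right to mint.
      mint is a leaf — visit mint.
  At fern: no right child.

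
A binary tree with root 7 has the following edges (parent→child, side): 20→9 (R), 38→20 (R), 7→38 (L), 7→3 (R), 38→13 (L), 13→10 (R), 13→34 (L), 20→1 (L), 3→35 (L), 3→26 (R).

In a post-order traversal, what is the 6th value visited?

20

Post-order visits the left subtree, then the right subtree, then the node.
At 7: go left to 38.
  At 38: go left to 13.
    At 13: go left to 34.
      34 is a leaf — visit 34.
    At 13: go right to 10.
      10 is a leaf — visit 10.
    Visit 13.
  At 38: go right to 20.
    At 20: go left to 1.
      1 is a leaf — visit 1.
    At 20: go right to 9.
      9 is a leaf — visit 9.
    Visit 20.
  Visit 38.
At 7: go right to 3.
  At 3: go left to 35.
    35 is a leaf — visit 35.
  At 3: go right to 26.
    26 is a leaf — visit 26.
  Visit 3.
Visit 7.
Full post-order sequence: 34, 10, 13, 1, 9, 20, 38, 35, 26, 3, 7.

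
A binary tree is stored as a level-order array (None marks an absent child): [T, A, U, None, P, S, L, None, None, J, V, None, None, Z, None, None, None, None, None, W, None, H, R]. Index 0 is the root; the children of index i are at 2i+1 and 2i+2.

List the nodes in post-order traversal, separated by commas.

Post-order visits the left subtree, then the right subtree, then the node.
At T: go left to A.
  At A: no left child.
  At A: go right to P.
    At P: go left to J.
      At J: go left to W.
        W is a leaf — visit W.
      At J: no right child.
      Visit J.
    At P: go right to V.
      At V: go left to H.
        H is a leaf — visit H.
      At V: go right to R.
        R is a leaf — visit R.
      Visit V.
    Visit P.
  Visit A.
At T: go right to U.
  At U: go left to S.
    S is a leaf — visit S.
  At U: go right to L.
    At L: go left to Z.
      Z is a leaf — visit Z.
    At L: no right child.
    Visit L.
  Visit U.
Visit T.

W, J, H, R, V, P, A, S, Z, L, U, T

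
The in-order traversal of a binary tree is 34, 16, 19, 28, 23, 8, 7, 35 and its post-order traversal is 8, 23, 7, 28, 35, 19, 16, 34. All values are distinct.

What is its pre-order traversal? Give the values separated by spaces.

34 16 19 35 28 7 23 8

The last element of post-order is the root; it splits in-order into left and right subtrees.
Root 34: left subtree has 0 nodes { }, right has 7 {16, 19, 28, 23, 8, 7, 35}.
  Root 16: left subtree has 0 nodes { }, right has 6 {19, 28, 23, 8, 7, 35}.
    Root 19: left subtree has 0 nodes { }, right has 5 {28, 23, 8, 7, 35}.
      Root 35: left subtree has 4 nodes {28, 23, 8, 7}, right has 0 { }.
        Root 28: left subtree has 0 nodes { }, right has 3 {23, 8, 7}.
          Root 7: left subtree has 2 nodes {23, 8}, right has 0 { }.
            Root 23: left subtree has 0 nodes { }, right has 1 {8}.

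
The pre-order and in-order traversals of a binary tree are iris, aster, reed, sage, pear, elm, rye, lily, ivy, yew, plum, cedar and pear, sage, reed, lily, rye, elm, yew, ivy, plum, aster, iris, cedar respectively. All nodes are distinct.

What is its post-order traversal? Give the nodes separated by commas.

The first element of pre-order is the root; it splits in-order into left and right subtrees.
Root iris: left subtree has 10 nodes {pear, sage, reed, lily, rye, elm, yew, ivy, plum, aster}, right has 1 {cedar}.
  Root aster: left subtree has 9 nodes {pear, sage, reed, lily, rye, elm, yew, ivy, plum}, right has 0 { }.
    Root reed: left subtree has 2 nodes {pear, sage}, right has 6 {lily, rye, elm, yew, ivy, plum}.
      Root sage: left subtree has 1 node {pear}, right has 0 { }.
      Root elm: left subtree has 2 nodes {lily, rye}, right has 3 {yew, ivy, plum}.
        Root rye: left subtree has 1 node {lily}, right has 0 { }.
        Root ivy: left subtree has 1 node {yew}, right has 1 {plum}.

pear, sage, lily, rye, yew, plum, ivy, elm, reed, aster, cedar, iris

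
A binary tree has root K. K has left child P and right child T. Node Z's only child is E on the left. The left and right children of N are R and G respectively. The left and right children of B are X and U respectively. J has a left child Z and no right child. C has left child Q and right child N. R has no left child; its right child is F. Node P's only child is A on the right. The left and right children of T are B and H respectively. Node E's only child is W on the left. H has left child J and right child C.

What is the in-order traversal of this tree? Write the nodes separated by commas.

In-order visits the left subtree, then the node, then the right subtree.
At K: go left to P.
  At P: no left child.
  Visit P.
  At P: go right to A.
    A is a leaf — visit A.
Visit K.
At K: go right to T.
  At T: go left to B.
    At B: go left to X.
      X is a leaf — visit X.
    Visit B.
    At B: go right to U.
      U is a leaf — visit U.
  Visit T.
  At T: go right to H.
    At H: go left to J.
      At J: go left to Z.
        At Z: go left to E.
          At E: go left to W.
            W is a leaf — visit W.
          Visit E.
          At E: no right child.
        Visit Z.
        At Z: no right child.
      Visit J.
      At J: no right child.
    Visit H.
    At H: go right to C.
      At C: go left to Q.
        Q is a leaf — visit Q.
      Visit C.
      At C: go right to N.
        At N: go left to R.
          At R: no left child.
          Visit R.
          At R: go right to F.
            F is a leaf — visit F.
        Visit N.
        At N: go right to G.
          G is a leaf — visit G.

P, A, K, X, B, U, T, W, E, Z, J, H, Q, C, R, F, N, G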